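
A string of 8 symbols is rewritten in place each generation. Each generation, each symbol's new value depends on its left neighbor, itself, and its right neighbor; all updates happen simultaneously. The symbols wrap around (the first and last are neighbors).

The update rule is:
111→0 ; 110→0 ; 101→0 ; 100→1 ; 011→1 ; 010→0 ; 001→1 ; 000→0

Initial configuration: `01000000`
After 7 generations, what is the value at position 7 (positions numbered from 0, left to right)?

0

10100000
00010001
10101010
00000000
00000000  (fixed point — unchanged through generation 7)
position 7 holds 0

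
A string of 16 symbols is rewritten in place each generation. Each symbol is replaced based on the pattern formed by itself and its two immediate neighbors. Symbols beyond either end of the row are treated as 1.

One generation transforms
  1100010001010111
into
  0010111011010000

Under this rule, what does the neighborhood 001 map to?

1

At position 4 the neighborhood is 001; the next row has 1 there.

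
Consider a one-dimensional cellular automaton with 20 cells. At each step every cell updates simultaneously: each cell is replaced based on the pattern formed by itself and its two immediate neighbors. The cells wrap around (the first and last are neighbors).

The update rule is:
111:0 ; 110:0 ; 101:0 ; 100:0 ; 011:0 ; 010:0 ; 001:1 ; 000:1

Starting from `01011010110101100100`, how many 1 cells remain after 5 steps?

10000000000000001001
00111111111111110010
11000000000000000100
00011111111111111001
01100000000000000010
count of 1: 3

3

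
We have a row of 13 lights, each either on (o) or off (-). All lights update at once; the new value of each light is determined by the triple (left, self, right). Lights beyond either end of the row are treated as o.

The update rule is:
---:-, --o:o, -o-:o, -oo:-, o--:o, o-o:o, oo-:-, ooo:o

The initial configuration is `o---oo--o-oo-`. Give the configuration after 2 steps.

-o-o--oooo--o
oooooo-oo-oo-

oooooo-oo-oo-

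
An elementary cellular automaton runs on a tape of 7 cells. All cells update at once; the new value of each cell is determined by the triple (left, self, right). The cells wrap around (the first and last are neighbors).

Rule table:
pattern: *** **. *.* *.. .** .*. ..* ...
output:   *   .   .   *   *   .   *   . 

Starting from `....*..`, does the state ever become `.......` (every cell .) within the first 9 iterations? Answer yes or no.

...*.*.
..*...*
**.*.*.
*......
.*....*
..*..*.
.*.**.*
...*...
..*.*..
iteration 9 is ..*.*.., still not uniform .

no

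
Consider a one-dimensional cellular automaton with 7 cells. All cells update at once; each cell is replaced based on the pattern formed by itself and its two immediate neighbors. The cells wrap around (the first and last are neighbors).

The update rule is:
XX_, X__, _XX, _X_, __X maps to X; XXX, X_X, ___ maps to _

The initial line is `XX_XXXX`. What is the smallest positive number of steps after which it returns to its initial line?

3

step 1: _X_X___
step 2: XX_XX__
step 3: XX_XXXX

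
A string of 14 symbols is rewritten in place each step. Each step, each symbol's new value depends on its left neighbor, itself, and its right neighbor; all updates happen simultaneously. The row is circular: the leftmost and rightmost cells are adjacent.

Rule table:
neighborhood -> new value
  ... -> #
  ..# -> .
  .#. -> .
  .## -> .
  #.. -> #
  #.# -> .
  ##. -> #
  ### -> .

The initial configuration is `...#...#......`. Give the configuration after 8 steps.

##..##..######
.##..##.......
..##..########
#..##........#
##..########..
.##........##.
..########..##
#........##..#

#........##..#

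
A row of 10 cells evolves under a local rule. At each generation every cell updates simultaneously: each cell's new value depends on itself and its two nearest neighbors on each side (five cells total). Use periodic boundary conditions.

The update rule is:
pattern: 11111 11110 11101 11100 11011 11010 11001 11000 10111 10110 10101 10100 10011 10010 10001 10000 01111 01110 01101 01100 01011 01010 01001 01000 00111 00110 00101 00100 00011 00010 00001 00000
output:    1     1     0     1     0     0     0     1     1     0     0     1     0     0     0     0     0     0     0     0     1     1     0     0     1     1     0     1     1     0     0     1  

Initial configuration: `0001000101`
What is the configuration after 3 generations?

1001001100

generation 1: 0001000011
generation 2: 1001000110
generation 3: 1001001100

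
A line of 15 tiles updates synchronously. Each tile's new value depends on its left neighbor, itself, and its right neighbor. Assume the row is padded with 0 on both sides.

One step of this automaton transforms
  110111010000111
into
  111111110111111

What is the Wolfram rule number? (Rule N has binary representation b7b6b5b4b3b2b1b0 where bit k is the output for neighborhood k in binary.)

239

position 4: 111 → 1  (bit 7 = 1)
position 1: 110 → 1  (bit 6 = 1)
position 2: 101 → 1  (bit 5 = 1)
position 8: 100 → 0  (bit 4 = 0)
position 0: 011 → 1  (bit 3 = 1)
position 7: 010 → 1  (bit 2 = 1)
position 11: 001 → 1  (bit 1 = 1)
position 9: 000 → 1  (bit 0 = 1)
bits b7..b0 = 11101111 = 239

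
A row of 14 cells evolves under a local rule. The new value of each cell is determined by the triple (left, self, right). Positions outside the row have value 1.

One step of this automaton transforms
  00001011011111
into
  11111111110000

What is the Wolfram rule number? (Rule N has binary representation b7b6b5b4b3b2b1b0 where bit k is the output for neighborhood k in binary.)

position 10: 111 → 0  (bit 7 = 0)
position 7: 110 → 1  (bit 6 = 1)
position 5: 101 → 1  (bit 5 = 1)
position 0: 100 → 1  (bit 4 = 1)
position 6: 011 → 1  (bit 3 = 1)
position 4: 010 → 1  (bit 2 = 1)
position 3: 001 → 1  (bit 1 = 1)
position 1: 000 → 1  (bit 0 = 1)
bits b7..b0 = 01111111 = 127

127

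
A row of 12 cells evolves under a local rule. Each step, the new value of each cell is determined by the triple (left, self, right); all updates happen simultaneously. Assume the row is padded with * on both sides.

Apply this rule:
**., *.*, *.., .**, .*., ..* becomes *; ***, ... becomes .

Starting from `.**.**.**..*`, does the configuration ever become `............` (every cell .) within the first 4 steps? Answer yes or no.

************
............
all cells are . at step 2

yes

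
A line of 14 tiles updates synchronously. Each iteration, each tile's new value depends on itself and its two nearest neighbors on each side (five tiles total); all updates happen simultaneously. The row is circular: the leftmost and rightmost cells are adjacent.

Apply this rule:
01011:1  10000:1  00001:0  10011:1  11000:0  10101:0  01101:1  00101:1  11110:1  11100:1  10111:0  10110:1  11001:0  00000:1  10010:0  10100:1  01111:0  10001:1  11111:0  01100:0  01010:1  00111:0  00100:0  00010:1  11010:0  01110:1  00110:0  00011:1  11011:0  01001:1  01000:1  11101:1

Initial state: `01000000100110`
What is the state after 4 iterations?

iteration 1: 00111101011000
iteration 2: 01001100110011
iteration 3: 01110001000101
iteration 4: 10110110111110

10110110111110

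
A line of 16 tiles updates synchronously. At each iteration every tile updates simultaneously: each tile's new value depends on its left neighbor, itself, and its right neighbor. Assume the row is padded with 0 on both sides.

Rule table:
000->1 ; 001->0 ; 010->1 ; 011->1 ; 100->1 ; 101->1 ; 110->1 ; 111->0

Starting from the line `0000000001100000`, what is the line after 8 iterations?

1111110100011101

1111111101111111
1000000111000001
1111110101111101
1000011111000111
1111010001110101
1001111101011111
1101000111110001
1111110100011101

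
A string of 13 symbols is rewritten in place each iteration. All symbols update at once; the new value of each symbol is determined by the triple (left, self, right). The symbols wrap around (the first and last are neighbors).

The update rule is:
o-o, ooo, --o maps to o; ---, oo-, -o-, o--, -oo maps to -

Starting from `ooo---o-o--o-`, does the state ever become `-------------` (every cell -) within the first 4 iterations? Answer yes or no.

-o---o-o--o-o
o---o-o--o-o-
---o-o--o-o-o
--o-o--o-o-o-
iteration 4 is --o-o--o-o-o-, still not uniform -

no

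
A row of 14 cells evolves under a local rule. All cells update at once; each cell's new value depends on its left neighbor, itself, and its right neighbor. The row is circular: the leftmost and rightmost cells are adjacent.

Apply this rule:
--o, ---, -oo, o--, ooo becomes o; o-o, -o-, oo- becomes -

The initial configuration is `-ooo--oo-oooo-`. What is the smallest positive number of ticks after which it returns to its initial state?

14

ooo-ooo--ooo-o
oo--oo-oooo--o
o-ooo--ooo-ooo
--oo-oooo--ooo
ooo--ooo-oooo-
oo-oooo--ooo--
o--ooo-oooo-oo
-oooo--ooo--oo
-ooo-oooo-ooo-
ooo--ooo--oo-o
oo-oooo-ooo--o
o--ooo--oo-ooo
-oooo-ooo--ooo
-ooo--oo-oooo-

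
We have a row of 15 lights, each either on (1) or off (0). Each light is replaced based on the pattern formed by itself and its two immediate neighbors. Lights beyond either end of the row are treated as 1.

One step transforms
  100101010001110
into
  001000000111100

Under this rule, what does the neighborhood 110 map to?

At position 0 the neighborhood is 110; the next row has 0 there.

0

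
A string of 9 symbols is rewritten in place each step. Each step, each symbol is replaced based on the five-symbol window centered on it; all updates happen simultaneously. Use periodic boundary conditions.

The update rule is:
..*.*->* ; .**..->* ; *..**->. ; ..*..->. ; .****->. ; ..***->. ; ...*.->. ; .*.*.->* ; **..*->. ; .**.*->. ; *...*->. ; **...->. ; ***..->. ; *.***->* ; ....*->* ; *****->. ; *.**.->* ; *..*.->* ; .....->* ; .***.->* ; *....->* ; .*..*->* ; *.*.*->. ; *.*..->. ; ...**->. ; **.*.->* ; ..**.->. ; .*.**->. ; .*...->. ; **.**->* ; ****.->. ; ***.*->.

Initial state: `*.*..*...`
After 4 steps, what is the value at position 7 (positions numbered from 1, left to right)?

**.**....
..***.**.
...*.***.
**.*.**..
position 7 holds *

*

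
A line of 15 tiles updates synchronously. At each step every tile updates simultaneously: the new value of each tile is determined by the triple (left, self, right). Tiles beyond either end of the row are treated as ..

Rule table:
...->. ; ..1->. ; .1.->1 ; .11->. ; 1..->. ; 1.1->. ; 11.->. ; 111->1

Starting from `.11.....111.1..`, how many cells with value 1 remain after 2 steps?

2

.........1..1..
.........1..1..
count of 1: 2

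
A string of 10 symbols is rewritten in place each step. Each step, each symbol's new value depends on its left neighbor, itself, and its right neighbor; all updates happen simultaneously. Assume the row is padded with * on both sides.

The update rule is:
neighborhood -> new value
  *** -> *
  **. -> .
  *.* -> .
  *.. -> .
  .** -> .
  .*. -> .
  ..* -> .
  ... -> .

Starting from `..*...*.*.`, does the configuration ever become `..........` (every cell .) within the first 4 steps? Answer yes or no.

yes

..........
all cells are . at step 1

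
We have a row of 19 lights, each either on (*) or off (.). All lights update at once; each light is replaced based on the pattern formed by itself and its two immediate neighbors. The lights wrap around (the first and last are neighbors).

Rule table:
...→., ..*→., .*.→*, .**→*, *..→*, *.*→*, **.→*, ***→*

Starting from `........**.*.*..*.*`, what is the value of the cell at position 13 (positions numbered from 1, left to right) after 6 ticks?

tick 1: *.......*******.***
tick 2: **......***********
tick 3: ***.....***********
tick 4: ****....***********
tick 5: *****...***********
tick 6: ******..***********
position 13 holds *

*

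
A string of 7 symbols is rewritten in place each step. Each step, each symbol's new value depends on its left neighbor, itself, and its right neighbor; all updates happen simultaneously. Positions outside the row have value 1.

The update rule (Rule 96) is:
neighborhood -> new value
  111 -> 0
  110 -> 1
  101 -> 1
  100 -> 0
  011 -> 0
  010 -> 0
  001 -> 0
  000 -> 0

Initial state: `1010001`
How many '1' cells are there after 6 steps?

1

step 1: 1100000
step 2: 0100000
step 3: 1000000
step 4: 1000000  (fixed point — unchanged through step 6)
count of 1: 1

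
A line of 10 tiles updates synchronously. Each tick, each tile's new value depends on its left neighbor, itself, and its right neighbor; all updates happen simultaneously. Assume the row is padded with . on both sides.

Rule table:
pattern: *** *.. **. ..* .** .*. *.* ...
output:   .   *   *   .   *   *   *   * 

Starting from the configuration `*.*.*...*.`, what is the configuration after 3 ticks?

*****.*..*

*******.**
*.....****
*****.*..*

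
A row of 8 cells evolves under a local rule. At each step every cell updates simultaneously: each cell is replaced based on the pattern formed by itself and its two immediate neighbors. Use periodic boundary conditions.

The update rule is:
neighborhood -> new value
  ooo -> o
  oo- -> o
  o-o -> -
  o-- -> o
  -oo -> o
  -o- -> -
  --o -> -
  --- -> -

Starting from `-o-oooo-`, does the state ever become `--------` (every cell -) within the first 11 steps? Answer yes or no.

no

---ooooo
o--ooooo
oo-ooooo
oo-ooooo  (fixed point — unchanged through step 11)
step 11 is oo-ooooo, still not uniform -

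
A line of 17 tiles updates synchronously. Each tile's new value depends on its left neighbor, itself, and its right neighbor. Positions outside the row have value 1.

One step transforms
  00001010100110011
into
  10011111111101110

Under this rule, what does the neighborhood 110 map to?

0

At position 12 the neighborhood is 110; the next row has 0 there.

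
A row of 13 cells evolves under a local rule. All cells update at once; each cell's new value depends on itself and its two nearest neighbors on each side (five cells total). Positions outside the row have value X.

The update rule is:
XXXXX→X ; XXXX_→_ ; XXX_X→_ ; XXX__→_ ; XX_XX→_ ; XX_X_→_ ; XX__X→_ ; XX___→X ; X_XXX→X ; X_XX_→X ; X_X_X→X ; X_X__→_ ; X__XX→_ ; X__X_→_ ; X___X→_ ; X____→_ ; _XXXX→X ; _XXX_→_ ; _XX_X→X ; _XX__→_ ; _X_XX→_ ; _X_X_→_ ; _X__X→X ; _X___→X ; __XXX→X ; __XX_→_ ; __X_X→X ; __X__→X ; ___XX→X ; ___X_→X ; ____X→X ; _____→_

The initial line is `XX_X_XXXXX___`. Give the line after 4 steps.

___X_XXX__X_X
X_XX_X____X_X
__XX__X_XXX_X
______X_X___X

______X_X___X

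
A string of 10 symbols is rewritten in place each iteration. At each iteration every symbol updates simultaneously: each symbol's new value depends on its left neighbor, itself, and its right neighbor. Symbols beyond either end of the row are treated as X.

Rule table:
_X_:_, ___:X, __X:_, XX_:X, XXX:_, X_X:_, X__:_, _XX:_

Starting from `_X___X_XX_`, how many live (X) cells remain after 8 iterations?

3

iteration 1: ___X____X_
iteration 2: _X___XX___
iteration 3: ___X__X_X_
iteration 4: _X________
iteration 5: ___XXXXXX_
iteration 6: _X______X_
iteration 7: ___XXXX___
iteration 8: _X____X_X_
count of X: 3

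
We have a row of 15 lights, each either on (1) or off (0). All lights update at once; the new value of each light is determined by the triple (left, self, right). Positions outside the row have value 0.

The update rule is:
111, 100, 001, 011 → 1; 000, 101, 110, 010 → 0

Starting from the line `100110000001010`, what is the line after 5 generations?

generation 1: 011101000010001
generation 2: 111000100101010
generation 3: 110101011000001
generation 4: 100000010100010
generation 5: 010000100010101

010000100010101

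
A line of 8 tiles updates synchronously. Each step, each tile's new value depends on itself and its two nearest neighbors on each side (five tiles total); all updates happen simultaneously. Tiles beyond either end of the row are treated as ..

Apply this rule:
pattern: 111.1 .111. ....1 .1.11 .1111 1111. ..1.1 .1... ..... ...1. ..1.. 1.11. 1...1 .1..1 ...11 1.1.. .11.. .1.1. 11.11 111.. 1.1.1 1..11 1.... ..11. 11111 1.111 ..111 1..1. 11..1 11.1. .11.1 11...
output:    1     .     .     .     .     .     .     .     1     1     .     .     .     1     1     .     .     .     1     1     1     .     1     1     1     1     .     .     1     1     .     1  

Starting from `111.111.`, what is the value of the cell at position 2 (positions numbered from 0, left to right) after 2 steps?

.

..111.11
.1..11..
position 2 holds .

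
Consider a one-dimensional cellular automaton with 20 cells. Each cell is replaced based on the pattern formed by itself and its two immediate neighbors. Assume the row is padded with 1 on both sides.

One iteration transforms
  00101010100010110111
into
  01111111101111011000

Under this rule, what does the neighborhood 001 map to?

1

At position 1 the neighborhood is 001; the next row has 1 there.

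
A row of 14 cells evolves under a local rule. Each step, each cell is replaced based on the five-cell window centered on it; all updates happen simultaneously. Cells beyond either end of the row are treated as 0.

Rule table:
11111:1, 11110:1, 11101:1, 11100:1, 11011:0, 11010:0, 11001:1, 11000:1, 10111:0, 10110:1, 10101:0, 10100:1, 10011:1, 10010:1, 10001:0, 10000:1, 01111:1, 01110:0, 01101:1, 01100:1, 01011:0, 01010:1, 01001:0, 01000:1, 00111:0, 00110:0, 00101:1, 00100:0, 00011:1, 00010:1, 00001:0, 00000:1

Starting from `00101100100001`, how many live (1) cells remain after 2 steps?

01101111011010
10100111011011
count of 1: 9

9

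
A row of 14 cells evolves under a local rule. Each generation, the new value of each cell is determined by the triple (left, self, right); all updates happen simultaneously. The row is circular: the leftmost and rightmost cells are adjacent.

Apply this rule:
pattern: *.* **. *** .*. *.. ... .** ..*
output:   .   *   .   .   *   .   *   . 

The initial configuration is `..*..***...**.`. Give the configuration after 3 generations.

...*.*.**..***
*......***.*.*
**.....*.*...*

**.....*.*...*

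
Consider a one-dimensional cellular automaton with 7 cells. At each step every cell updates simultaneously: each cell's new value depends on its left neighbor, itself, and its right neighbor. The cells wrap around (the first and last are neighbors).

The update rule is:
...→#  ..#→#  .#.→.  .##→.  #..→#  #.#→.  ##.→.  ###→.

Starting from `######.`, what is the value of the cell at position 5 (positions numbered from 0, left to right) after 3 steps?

.

.......
#######
.......
position 5 holds .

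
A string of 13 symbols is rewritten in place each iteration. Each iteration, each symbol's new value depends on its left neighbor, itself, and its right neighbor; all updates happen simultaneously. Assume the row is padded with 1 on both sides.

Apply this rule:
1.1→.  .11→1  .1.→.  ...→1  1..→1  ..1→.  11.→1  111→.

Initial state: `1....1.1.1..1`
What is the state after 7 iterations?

1111......1.1
...111111...1
11.1....111.1
.1..111.1.1.1
..1.1.1.....1
1......1111.1
111111.1..1.1

111111.1..1.1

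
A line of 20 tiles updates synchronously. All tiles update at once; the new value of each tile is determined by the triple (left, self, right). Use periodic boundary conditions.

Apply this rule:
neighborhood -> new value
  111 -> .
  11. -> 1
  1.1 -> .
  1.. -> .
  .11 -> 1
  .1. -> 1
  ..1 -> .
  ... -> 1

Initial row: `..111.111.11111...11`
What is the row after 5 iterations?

..1.1.1.1.1.1.1.1.11

iteration 1: ..1.1.1.1.1...1.1.11
iteration 2: ..1.1.1.1.1.1.1.1.11
iteration 3: ..1.1.1.1.1.1.1.1.11  (fixed point — unchanged through iteration 5)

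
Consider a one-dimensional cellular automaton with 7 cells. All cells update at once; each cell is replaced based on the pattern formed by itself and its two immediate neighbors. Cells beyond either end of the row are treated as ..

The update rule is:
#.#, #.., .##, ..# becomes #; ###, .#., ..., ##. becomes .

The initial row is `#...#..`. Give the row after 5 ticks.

.#.#.#.

.#.#.#.
#.#.#.#
.#.#.#.  (repeats tick 1; period 2)
tick 5: .#.#.#.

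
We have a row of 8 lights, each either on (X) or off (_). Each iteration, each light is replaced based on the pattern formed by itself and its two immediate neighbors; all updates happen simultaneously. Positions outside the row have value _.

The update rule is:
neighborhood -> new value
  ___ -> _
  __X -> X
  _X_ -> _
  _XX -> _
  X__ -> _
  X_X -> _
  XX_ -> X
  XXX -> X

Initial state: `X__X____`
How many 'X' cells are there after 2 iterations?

__X_____
_X______
count of X: 1

1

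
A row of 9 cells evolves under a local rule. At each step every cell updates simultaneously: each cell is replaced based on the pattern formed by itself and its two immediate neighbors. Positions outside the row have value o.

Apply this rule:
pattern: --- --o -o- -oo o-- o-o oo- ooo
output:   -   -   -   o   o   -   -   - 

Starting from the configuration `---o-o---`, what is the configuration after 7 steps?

o--o--o--

o-----o--
-o-----o-
--o------
o--o-----
-o--o----
--o--o---
o--o--o--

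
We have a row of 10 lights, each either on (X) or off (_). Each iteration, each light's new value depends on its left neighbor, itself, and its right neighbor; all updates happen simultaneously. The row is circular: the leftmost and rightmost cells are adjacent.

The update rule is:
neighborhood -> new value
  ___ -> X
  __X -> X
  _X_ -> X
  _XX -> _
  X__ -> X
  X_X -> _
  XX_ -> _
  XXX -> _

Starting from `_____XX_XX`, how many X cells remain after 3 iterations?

XXXXX_____
_____XXXXX
XXXXX_____
count of X: 5

5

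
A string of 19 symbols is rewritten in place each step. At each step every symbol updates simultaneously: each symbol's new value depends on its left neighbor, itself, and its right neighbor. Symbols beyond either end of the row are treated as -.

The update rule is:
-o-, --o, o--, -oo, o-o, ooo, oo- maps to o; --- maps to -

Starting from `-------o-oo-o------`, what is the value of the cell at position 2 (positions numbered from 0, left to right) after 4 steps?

-

------oooooooo-----
-----oooooooooo----
----oooooooooooo---
---oooooooooooooo--
position 2 holds -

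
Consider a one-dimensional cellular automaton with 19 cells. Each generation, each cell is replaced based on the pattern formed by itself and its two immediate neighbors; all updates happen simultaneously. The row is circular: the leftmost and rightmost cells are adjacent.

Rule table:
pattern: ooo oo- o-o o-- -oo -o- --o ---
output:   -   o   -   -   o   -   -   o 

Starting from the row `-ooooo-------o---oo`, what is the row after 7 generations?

-o---o---ooooooo-oo

-o---o-ooooo---o-oo
---o---o---o-o---oo
-o---o---o-----o-oo
---o---o---ooo---oo
-o---o---o-o-o-o-oo
---o---o---------oo
-o---o---ooooooo-oo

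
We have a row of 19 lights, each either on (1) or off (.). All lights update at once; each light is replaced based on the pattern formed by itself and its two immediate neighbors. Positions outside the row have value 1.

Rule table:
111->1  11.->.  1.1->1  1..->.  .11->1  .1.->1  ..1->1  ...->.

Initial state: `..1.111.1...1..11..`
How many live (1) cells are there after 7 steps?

.11111.11..11.11..1
11111.11..11.11..11
1111.11..11.11..111
111.11..11.11..1111
11.11..11.11..11111
1.11..11.11..111111
.11..11.11..1111111
count of 1: 13

13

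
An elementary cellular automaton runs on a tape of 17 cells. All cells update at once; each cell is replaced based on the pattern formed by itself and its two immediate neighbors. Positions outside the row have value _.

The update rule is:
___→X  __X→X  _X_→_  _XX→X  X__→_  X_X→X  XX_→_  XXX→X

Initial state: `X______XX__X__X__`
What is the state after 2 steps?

__XXXXXX__X__X__X
XXXXXXX__X__X__X_

XXXXXXX__X__X__X_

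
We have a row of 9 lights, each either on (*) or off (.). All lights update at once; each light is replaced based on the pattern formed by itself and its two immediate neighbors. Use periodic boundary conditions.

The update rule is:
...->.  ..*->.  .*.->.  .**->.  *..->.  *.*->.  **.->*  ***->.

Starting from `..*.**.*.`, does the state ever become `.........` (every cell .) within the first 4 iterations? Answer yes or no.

yes

.....*...
.........
all cells are . at iteration 2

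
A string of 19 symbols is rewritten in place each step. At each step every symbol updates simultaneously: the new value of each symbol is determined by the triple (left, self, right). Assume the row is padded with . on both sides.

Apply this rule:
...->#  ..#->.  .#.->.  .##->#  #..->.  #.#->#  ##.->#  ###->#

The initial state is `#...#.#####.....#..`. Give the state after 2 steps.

#....##########.#..

..#..######.###...#
#....##########.#..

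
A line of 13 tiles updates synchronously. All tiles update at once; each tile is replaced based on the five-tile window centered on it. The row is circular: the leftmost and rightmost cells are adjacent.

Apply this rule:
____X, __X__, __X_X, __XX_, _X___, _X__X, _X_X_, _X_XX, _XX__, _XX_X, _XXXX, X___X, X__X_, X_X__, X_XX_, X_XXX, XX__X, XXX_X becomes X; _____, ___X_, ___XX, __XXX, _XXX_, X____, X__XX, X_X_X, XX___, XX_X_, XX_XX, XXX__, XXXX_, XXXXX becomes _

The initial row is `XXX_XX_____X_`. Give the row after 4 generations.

X_X_XX___X_XX
X__XXX_X_XXX_
XX___X__XX_X_
XX_X_XX_XX__X

XX_X_XX_XX__X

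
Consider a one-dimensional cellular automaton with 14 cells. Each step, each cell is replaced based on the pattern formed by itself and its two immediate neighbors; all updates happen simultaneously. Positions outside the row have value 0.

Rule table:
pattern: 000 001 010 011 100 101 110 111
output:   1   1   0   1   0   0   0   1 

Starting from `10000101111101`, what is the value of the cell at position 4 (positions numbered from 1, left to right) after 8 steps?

00111001111000
11110011110011
11100111100110
11001111001100
10011110011001
00111100110010
11111001100100
11110011001001
position 4 holds 1

1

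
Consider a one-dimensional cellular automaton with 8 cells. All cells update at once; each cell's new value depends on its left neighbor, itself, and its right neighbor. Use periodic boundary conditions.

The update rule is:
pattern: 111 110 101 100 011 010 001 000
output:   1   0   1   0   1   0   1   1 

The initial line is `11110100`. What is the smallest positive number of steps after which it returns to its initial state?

8

11101001
11010011
10100111
01001111
10011110
00111101
01111010
11110100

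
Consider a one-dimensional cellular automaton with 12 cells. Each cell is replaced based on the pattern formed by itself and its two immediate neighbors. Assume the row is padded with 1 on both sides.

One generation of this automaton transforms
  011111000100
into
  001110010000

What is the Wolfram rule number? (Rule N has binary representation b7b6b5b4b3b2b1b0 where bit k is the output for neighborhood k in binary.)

129

position 2: 111 → 1  (bit 7 = 1)
position 5: 110 → 0  (bit 6 = 0)
position 0: 101 → 0  (bit 5 = 0)
position 6: 100 → 0  (bit 4 = 0)
position 1: 011 → 0  (bit 3 = 0)
position 9: 010 → 0  (bit 2 = 0)
position 8: 001 → 0  (bit 1 = 0)
position 7: 000 → 1  (bit 0 = 1)
bits b7..b0 = 10000001 = 129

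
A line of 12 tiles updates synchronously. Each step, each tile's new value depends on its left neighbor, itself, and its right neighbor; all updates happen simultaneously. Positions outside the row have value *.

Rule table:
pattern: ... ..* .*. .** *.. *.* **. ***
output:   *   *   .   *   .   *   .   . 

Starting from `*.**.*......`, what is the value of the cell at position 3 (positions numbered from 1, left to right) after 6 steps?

*

.**.*..*****
**.*..**....
..*..**..***
.*..**..**..
*..**..**..*
..**..**..**
position 3 holds *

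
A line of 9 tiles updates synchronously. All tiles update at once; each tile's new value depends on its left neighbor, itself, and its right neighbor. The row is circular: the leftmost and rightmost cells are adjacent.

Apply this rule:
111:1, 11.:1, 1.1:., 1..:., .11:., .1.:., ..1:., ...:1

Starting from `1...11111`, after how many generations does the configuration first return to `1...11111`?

1.1..1111
1.....111
1.111..11
1..11...1
1...1.1..
..1......
1...11111

7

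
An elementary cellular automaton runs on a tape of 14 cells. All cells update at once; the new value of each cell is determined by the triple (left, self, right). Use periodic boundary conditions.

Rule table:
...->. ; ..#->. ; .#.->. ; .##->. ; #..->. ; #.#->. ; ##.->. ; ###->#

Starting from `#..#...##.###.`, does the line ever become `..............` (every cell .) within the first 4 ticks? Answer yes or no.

yes

...........#..
..............
all cells are . at tick 2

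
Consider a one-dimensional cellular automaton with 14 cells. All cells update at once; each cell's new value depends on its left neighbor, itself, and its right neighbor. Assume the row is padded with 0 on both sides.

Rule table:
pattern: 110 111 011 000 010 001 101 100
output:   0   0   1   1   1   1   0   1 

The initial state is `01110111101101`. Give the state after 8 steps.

11000100001001
10111111111111
10100000000000
10111111111111  (repeats step 2; period 2)
step 8: 10111111111111

10111111111111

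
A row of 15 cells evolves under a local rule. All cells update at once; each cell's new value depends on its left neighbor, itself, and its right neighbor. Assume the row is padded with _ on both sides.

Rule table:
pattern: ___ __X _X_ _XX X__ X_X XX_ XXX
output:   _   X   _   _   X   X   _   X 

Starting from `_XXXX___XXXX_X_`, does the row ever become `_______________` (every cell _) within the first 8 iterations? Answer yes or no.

iteration 1: X_XX_X_X_XX_X_X
iteration 2: _X__X_X_X__X_X_
iteration 3: X_XX_X_X_XX_X_X  (repeats iteration 1; period 2)
iteration 8: _X__X_X_X__X_X_
iteration 8 is _X__X_X_X__X_X_, still not uniform _

no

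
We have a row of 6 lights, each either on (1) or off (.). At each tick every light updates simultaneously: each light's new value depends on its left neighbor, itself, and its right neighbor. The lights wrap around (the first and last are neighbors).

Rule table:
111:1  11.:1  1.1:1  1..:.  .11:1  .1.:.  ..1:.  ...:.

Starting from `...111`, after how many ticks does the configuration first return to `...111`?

1

tick 1: ...111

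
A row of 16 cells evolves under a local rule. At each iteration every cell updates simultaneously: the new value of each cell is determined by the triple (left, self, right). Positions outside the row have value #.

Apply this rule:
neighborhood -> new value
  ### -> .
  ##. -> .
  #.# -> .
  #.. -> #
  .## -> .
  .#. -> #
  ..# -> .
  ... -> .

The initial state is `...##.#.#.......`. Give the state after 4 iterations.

...#....#...#...

iteration 1: #.....#.##......
iteration 2: .#....#...#.....
iteration 3: .##...##..##....
iteration 4: ...#....#...#...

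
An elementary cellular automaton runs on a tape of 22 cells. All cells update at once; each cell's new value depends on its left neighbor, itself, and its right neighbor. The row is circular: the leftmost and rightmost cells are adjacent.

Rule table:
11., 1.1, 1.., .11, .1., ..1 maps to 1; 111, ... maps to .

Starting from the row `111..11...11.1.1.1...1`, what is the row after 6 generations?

generation 1: ..111111.1111111111.11
generation 2: 111....111........1111
generation 3: ..11..11.11......11...
generation 4: .11111111111....1111..
generation 5: 11.........11..11..11.
generation 6: 111.......111111111111

111.......111111111111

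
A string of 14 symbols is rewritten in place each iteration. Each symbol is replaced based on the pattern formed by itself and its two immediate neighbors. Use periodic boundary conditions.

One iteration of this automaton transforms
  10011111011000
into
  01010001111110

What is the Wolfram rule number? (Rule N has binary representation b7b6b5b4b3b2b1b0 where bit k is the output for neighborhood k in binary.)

position 4: 111 → 0  (bit 7 = 0)
position 7: 110 → 1  (bit 6 = 1)
position 8: 101 → 1  (bit 5 = 1)
position 1: 100 → 1  (bit 4 = 1)
position 3: 011 → 1  (bit 3 = 1)
position 0: 010 → 0  (bit 2 = 0)
position 2: 001 → 0  (bit 1 = 0)
position 12: 000 → 1  (bit 0 = 1)
bits b7..b0 = 01111001 = 121

121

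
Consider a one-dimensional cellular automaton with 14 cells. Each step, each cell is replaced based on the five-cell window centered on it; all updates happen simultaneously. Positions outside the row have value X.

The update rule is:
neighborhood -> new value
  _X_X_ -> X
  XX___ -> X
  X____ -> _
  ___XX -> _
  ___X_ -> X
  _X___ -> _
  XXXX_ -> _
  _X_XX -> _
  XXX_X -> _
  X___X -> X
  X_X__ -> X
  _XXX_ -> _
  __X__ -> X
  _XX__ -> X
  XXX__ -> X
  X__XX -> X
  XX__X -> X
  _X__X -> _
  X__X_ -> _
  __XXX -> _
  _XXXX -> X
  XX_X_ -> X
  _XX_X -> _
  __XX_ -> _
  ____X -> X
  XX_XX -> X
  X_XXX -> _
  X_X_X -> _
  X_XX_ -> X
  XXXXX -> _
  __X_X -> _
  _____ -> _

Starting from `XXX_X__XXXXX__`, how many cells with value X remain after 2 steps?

___XX_X_X__XXX
XX___X_XX_X_X_
count of X: 7

7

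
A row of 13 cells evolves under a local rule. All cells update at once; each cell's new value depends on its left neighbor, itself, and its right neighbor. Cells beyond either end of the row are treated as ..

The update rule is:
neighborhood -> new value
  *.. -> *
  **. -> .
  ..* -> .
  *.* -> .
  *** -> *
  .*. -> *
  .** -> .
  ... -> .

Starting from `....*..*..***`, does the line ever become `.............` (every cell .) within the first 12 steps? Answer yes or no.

step 1: ....**.**..*.
step 2: .........*.**
step 3: .........*...
step 4: .........**..
step 5: ...........*.
step 6: ...........**
step 7: .............
all cells are . at step 7

yes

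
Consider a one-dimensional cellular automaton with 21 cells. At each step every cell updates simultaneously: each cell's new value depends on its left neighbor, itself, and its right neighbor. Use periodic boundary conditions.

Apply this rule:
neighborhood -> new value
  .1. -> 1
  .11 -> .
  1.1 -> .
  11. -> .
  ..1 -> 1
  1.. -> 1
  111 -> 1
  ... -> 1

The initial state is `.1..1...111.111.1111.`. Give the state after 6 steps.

1..1..1111......1.11.

11111111.1...1...11.1
1111111..11111111....
.11111.11.111111.1111
..111......1111...11.
11.1.111111.11.111..1
1..1..1111......1.11.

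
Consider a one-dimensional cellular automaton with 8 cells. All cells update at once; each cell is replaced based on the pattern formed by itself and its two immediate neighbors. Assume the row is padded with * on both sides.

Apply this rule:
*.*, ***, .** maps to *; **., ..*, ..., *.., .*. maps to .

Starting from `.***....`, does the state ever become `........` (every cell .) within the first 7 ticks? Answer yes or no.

***.....
**......
*.......
........
all cells are . at tick 4

yes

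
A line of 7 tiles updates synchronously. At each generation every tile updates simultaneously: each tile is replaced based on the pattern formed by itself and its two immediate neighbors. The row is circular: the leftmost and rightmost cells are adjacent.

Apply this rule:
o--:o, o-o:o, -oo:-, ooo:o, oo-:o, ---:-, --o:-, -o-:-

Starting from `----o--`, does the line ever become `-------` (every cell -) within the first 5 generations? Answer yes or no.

no

-----o-
------o
o------
-o-----
--o----
generation 5 is --o----, still not uniform -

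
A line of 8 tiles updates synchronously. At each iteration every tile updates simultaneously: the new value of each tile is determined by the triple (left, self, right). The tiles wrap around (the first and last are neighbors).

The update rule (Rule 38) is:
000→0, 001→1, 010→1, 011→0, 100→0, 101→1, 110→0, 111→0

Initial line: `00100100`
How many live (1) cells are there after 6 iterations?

01101100
10010000
10110001
01000010
11000110
00001001
count of 1: 2

2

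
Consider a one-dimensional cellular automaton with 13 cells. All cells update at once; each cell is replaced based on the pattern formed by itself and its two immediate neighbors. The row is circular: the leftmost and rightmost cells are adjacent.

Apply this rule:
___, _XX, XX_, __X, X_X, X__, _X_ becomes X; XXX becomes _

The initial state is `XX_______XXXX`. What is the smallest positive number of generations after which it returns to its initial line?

2

generation 1: _XXXXXXXXX___
generation 2: XX_______XXXX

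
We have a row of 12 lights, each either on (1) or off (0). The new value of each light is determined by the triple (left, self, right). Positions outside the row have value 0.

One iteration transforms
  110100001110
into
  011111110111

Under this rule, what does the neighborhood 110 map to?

1

At position 1 the neighborhood is 110; the next row has 1 there.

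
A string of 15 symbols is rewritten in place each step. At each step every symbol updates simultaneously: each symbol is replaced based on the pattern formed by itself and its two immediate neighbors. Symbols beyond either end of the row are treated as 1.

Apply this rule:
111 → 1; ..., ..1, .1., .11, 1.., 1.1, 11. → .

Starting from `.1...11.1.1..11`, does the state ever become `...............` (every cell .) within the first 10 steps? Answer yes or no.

..............1
...............
all cells are . at step 2

yes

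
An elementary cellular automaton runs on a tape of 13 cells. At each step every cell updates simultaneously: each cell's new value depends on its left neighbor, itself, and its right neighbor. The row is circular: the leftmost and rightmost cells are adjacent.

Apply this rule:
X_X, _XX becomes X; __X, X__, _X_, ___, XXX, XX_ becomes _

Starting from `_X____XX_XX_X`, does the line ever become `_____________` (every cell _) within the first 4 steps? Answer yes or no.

step 1: X_____X_XX_X_
step 2: _______XX_X_X
step 3: _______X_X_X_
step 4: ________X_X__
step 4 is ________X_X__, still not uniform _

no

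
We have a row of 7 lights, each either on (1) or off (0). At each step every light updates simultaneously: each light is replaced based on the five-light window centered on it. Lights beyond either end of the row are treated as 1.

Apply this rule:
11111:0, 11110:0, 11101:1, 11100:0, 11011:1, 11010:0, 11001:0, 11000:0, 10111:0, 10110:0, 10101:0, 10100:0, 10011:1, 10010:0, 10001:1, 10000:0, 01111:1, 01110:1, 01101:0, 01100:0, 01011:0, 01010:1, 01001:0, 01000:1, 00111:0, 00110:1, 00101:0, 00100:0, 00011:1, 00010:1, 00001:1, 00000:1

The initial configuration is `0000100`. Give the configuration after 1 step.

0011001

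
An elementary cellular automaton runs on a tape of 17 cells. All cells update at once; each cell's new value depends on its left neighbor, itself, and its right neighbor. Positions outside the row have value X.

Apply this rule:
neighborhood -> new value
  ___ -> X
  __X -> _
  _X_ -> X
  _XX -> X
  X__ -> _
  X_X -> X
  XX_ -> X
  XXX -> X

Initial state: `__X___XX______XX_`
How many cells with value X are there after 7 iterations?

__X_X_XX_XXXX_XXX
__XXXXXXXXXXXXXXX
__XXXXXXXXXXXXXXX  (fixed point — unchanged through iteration 7)
count of X: 15

15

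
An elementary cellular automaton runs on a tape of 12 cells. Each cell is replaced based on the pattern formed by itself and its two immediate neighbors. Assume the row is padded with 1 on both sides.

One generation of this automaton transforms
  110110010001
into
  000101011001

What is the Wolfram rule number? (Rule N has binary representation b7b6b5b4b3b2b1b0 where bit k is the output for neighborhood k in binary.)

position 0: 111 → 0  (bit 7 = 0)
position 1: 110 → 0  (bit 6 = 0)
position 2: 101 → 0  (bit 5 = 0)
position 5: 100 → 1  (bit 4 = 1)
position 3: 011 → 1  (bit 3 = 1)
position 7: 010 → 1  (bit 2 = 1)
position 6: 001 → 0  (bit 1 = 0)
position 9: 000 → 0  (bit 0 = 0)
bits b7..b0 = 00011100 = 28

28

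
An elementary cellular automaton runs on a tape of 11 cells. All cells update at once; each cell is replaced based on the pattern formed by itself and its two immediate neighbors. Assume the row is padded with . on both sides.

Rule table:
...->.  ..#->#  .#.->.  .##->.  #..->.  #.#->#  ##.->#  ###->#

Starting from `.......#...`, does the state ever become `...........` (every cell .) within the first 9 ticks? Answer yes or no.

yes

......#....
.....#.....
....#......
...#.......
..#........
.#.........
#..........
...........
all cells are . at tick 8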